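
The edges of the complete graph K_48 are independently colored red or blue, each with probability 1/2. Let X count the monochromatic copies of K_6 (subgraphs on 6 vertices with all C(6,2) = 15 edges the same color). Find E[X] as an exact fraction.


Let X = Σ_S X_S over the C(48, 6) = 12271512 subsets S of size 6, where X_S = 1 if the K_6 on S is monochromatic.
For a fixed S, the K_6 on S has C(6, 2) = 15 edges. P[all 15 edges red] = (1/2)^15, and likewise for blue, so P[monochromatic] = 2·(1/2)^15 = 2^{1 − 15} = 1/16384.
By linearity of expectation: E[X] = C(48, 6) · 2^{1 − 15} = 12271512 · 1/16384 = 1533939/2048.
Numerically: E[X] ≈ 748.993652.

E[X] = C(48,6)·2^(1−C(6,2)) = 1533939/2048 ≈ 748.993652.


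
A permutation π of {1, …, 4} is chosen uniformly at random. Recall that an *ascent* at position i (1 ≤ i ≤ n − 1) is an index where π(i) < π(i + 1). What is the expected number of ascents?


Write X = Σ X_I over i = 1, …, 3, with X_I the indicator of one ascent.
There are 3 indicators.
For each fixed i, the pair (π(i), π(i+1)) is a uniformly random ordered pair of distinct values from {1, …, 4}; by symmetry P[π(i) < π(i+1)] = 1/2.
By linearity: E[X] = 3 · (1/2) = (4 − 1) · (1/2) = 3/2 ≈ 1.500.

E[X] = 3/2 = 1.500.


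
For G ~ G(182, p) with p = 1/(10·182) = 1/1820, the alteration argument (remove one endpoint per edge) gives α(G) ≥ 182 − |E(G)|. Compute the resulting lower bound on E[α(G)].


E[|E(G)|] = C(182, 2)·p = 16471 · (1/1820) = 181/20.
E[α(G)] ≥ n − E[|E(G)|] = 182 − 181/20 = 3459/20.
Numerically: ≈ 172.950.
(This is only a lower bound; the true E[α(G)] may be larger.)

E[α(G)] ≥ 3459/20 ≈ 172.950.


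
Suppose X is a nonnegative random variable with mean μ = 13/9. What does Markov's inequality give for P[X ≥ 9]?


μ = E[X] = 13/9, a = 9.
Markov: P[X ≥ 9] ≤ μ/a = (13/9)/9 = 13/81.
Numerically: ≈ 0.16049.
(Since a = 9 > μ = 1.44444, the bound 13/81 is < 1 and informative.)

P[X ≥ 9] ≤ 13/81 ≈ 0.16049.


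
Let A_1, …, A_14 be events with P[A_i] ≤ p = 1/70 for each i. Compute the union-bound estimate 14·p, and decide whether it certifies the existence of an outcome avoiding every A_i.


Union bound: P[∪_{i=1}^{14} A_i] ≤ Σ_i P[A_i] ≤ 14·p = 14·(1/70) = 1/5.
Numerically: 1/5 ≈ 0.2000000.
Is 1/5 < 1? YES.
Since P[∪ A_i] ≤ 1/5 < 1, the complement has P[∩ A_i^c] ≥ 1 − 1/5 = 4/5 > 0, so some outcome avoids every A_i.

14·p = 1/5 ≈ 0.2000000; existence CERTIFIED by the union bound.


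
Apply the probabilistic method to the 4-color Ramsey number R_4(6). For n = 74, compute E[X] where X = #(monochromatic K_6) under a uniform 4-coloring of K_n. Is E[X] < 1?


E[X] = C(74, 6) · 4^{1 − 15} = 185250786 · 4^{−14} = 185250786/268435456.
As a reduced fraction: E[X] = 92625393/134217728 ≈ 0.6901130.
Is E[X] < 1? YES.
Since E[X] < 1, there exists a 4-coloring of K_{74} with no monochromatic K_6; hence R_4(6) > 74.

E[X] = 92625393/134217728 ≈ 0.6901130; E[X] < 1, so R_4(6) > 74.


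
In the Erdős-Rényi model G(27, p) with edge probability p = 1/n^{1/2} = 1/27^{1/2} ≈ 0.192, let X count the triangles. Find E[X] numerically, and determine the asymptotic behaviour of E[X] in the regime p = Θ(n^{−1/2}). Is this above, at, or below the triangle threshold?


Number of potential triangles: C(27, 3) = 2925.
Each occurs with probability p³ ≈ (0.192)³ ≈ 7.12778e-03.
By linearity: E[X] = C(27, 3)·p³ ≈ 2925 · 7.12778e-03 ≈ 20.849.
Since α = 1/2 < 1, p = c/n^{1/2} ≫ 1/n is above the triangle threshold p ~ 1/n. Asymptotically E[X] ~ (c³/6)·n^{3(1−α)} = (1³/6)·n^{1.5} → ∞; triangles are abundant w.h.p.

E[X] ≈ 20.849; in regime p = Θ(1/n^{1/2}) E[X] diverges (above the triangle threshold p ~ 1/n).


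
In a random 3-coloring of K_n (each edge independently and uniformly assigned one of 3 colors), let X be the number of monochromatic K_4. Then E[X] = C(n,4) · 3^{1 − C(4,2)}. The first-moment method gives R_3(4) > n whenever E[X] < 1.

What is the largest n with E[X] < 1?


We need C(n, 4) · 3^{1 − 6} < 1, i.e. C(n, 4) < 3^{6 − 1} = 243.
Check values of n near the boundary:
  n = 5: C(5, 4) = 5; 5 < 243? YES
  n = 6: C(6, 4) = 15; 15 < 243? YES
  n = 7: C(7, 4) = 35; 35 < 243? YES
  n = 8: C(8, 4) = 70; 70 < 243? YES
  n = 9: C(9, 4) = 126; 126 < 243? YES
  n = 10: C(10, 4) = 210; 210 < 243? YES
  n = 11: C(11, 4) = 330; 330 < 243? NO
  n = 12: C(12, 4) = 495; 495 < 243? NO
  n = 13: C(13, 4) = 715; 715 < 243? NO
The largest n with C(n, 4) < 243 is n = 10 (where E[X] = 70/81 ≈ 0.864). Hence R_3(4) > 10, i.e. R_3(4) ≥ 11.

Largest n = 10; hence R_3(4) > 10.


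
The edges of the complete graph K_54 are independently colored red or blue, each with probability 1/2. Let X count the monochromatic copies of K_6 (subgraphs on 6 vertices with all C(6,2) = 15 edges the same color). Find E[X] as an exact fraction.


Let X = Σ_S X_S over the C(54, 6) = 25827165 subsets S of size 6, where X_S = 1 if the K_6 on S is monochromatic.
For a fixed S, the K_6 on S has C(6, 2) = 15 edges. P[all 15 edges red] = (1/2)^15, and likewise for blue, so P[monochromatic] = 2·(1/2)^15 = 2^{1 − 15} = 1/16384.
By linearity of expectation: E[X] = C(54, 6) · 2^{1 − 15} = 25827165 · 1/16384 = 25827165/16384.
Numerically: E[X] ≈ 1576.3651.

E[X] = C(54,6)·2^(1−C(6,2)) = 25827165/16384 ≈ 1576.3651.


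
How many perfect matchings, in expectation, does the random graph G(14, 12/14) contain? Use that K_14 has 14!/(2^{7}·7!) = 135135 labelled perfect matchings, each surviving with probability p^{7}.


K_14 has 14!/(2^{7}·7!) = 135135 labelled perfect matchings.
For each such perfect matching H, let X_H = 1 if all 7 edges of H are present in G. Then P[X_H = 1] = p^{7} = (6/7)^{7} = 279936/823543.
Summing the indicators: E[X] = Σ_H E[X_H] = 135135 · p^{7} = 135135 · 279936/823543 = 5404164480/117649.
Numerically: E[X] ≈ 45934.6.

E[X] = 135135 · (6/7)^{7} = 5404164480/117649 ≈ 45934.6.


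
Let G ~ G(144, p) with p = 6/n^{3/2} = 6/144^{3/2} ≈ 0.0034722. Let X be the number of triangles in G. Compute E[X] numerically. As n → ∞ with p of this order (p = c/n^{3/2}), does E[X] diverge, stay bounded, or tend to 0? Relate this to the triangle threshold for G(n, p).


Number of potential triangles: C(144, 3) = 487344.
Each occurs with probability p³ ≈ (0.0034722)³ ≈ 4.1862247e-08.
By linearity: E[X] = C(144, 3)·p³ ≈ 487344 · 4.1862247e-08 ≈ 0.02040.
Since α = 3/2 > 1, p = c/n^{3/2} = o(1/n) is below the triangle threshold p ~ 1/n. Asymptotically E[X] ~ (c³/6)·n^{3(1−α)} = (6³/6)·n^{-1.5} → 0, so by Markov's inequality G has no triangles w.h.p.

E[X] ≈ 0.02040; in regime p = Θ(1/n^{3/2}) E[X] tends to 0 (below the triangle threshold p ~ 1/n).


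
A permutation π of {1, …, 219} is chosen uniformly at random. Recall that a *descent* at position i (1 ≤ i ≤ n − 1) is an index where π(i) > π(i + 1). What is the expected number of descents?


Write X = Σ X_I over i = 1, …, 218, with X_I the indicator of one descent.
There are 218 indicators.
For each fixed i, the pair (π(i), π(i+1)) is a uniformly random ordered pair of distinct values from {1, …, 219}; by symmetry P[π(i) > π(i+1)] = 1/2.
By linearity: E[X] = 218 · (1/2) = (219 − 1) · (1/2) = 109 ≈ 109.000.

E[X] = 109 = 109.000.


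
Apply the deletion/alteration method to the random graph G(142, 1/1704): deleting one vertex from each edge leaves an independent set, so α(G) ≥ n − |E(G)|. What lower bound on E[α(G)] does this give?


E[|E(G)|] = C(142, 2)·p = 10011 · (1/1704) = 47/8.
E[α(G)] ≥ n − E[|E(G)|] = 142 − 47/8 = 1089/8.
Numerically: ≈ 136.1250.
(This is only a lower bound; the true E[α(G)] may be larger.)

E[α(G)] ≥ 1089/8 ≈ 136.1250.


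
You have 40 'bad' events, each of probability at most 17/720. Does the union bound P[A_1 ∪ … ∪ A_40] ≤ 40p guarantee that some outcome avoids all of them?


Union bound: P[∪_{i=1}^{40} A_i] ≤ Σ_i P[A_i] ≤ 40·p = 40·(17/720) = 17/18.
Numerically: 17/18 ≈ 0.9444.
Is 17/18 < 1? YES.
Since P[∪ A_i] ≤ 17/18 < 1, the complement has P[∩ A_i^c] ≥ 1 − 17/18 = 1/18 > 0, so some outcome avoids every A_i.

40·p = 17/18 ≈ 0.9444; existence CERTIFIED by the union bound.


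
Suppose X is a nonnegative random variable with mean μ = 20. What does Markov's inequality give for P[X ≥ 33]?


μ = E[X] = 20, a = 33.
Markov: P[X ≥ 33] ≤ μ/a = (20)/33 = 20/33.
Numerically: ≈ 0.606.
(Since a = 33 > μ = 20.000, the bound 20/33 is < 1 and informative.)

P[X ≥ 33] ≤ 20/33 ≈ 0.606.


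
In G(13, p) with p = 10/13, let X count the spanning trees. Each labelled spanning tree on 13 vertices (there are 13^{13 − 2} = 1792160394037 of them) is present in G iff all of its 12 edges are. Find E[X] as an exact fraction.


K_13 has 13^{13 − 2} = 1792160394037 labelled spanning trees.
For each such spanning tree H, let X_H = 1 if all 12 edges of H are present in G. Then P[X_H = 1] = p^{12} = (10/13)^{12} = 1000000000000/23298085122481.
By linearity: E[X] = Σ_H E[X_H] = 1792160394037 · p^{12} = 1792160394037 · 1000000000000/23298085122481 = 1000000000000/13.
Numerically: E[X] ≈ 7.692e+10.

E[X] = 1792160394037 · (10/13)^{12} = 1000000000000/13 ≈ 7.692e+10.


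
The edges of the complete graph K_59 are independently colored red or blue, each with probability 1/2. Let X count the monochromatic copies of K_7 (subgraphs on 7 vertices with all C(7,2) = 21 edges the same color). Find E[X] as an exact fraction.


Let X = Σ_S X_S over the C(59, 7) = 341149446 subsets S of size 7, where X_S = 1 if the K_7 on S is monochromatic.
For a fixed S, the K_7 on S has C(7, 2) = 21 edges. P[all 21 edges red] = (1/2)^21, and likewise for blue, so P[monochromatic] = 2·(1/2)^21 = 2^{1 − 21} = 1/1048576.
By linearity of expectation: E[X] = C(59, 7) · 2^{1 − 21} = 341149446 · 1/1048576 = 170574723/524288.
Numerically: E[X] ≈ 325.345.

E[X] = C(59,7)·2^(1−C(7,2)) = 170574723/524288 ≈ 325.345.


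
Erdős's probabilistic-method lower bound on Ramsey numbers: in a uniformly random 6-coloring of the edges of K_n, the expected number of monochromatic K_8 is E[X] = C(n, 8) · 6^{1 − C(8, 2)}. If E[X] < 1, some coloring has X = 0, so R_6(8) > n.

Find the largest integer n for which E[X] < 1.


We need C(n, 8) · 6^{1 − 28} < 1, i.e. C(n, 8) < 6^{28 − 1} = 1023490369077469249536.
Check values of n near the boundary:
  n = 1589: C(1589, 8) = 990389025825605844438; 990389025825605844438 < 1023490369077469249536? YES
  n = 1590: C(1590, 8) = 995397314198933813310; 995397314198933813310 < 1023490369077469249536? YES
  n = 1591: C(1591, 8) = 1000427749141189953870; 1000427749141189953870 < 1023490369077469249536? YES
  n = 1592: C(1592, 8) = 1005480414540892933435; 1005480414540892933435 < 1023490369077469249536? YES
  n = 1593: C(1593, 8) = 1010555394551193970323; 1010555394551193970323 < 1023490369077469249536? YES
  n = 1594: C(1594, 8) = 1015652773590544255167; 1015652773590544255167 < 1023490369077469249536? YES
  n = 1595: C(1595, 8) = 1020772636343363633895; 1020772636343363633895 < 1023490369077469249536? YES
  n = 1596: C(1596, 8) = 1025915067760710553965; 1025915067760710553965 < 1023490369077469249536? NO
  n = 1597: C(1597, 8) = 1031080153060953275445; 1031080153060953275445 < 1023490369077469249536? NO
The largest n with C(n, 8) < 1023490369077469249536 is n = 1595 (where E[X] = 113419181815929292655/113721152119718805504 ≈ 0.9973). Hence R_6(8) > 1595, i.e. R_6(8) ≥ 1596.

Largest n = 1595; hence R_6(8) > 1595.


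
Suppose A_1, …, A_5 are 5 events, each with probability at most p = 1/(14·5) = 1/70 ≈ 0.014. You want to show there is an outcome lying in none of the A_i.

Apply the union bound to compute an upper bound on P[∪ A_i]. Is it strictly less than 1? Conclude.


Union bound: P[∪_{i=1}^{5} A_i] ≤ Σ_i P[A_i] ≤ 5·p = 5·(1/70) = 1/14.
Numerically: 1/14 ≈ 0.071.
Is 1/14 < 1? YES.
Since P[∪ A_i] ≤ 1/14 < 1, the complement has P[∩ A_i^c] ≥ 1 − 1/14 = 13/14 > 0, so some outcome avoids every A_i.

5·p = 1/14 ≈ 0.071; existence CERTIFIED by the union bound.


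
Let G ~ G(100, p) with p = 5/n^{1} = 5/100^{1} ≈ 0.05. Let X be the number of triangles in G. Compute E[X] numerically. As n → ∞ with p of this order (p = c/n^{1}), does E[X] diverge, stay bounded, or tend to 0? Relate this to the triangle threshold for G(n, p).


Number of potential triangles: C(100, 3) = 161700.
Each occurs with probability p³ ≈ (0.05)³ ≈ 1.25000e-04.
By linearity: E[X] = C(100, 3)·p³ ≈ 161700 · 1.25000e-04 ≈ 20.213.
Here α = 1, so p = 5/n is exactly at the triangle threshold p ~ 1/n. Asymptotically E[X] → c³/6 = 5³/6 = 125/6 ≈ 20.833, a bounded constant. In this regime the triangle count is asymptotically Poisson(c³/6).

E[X] ≈ 20.213; in regime p = Θ(1/n^{1}) E[X] stays bounded (at the triangle threshold p ~ 1/n).


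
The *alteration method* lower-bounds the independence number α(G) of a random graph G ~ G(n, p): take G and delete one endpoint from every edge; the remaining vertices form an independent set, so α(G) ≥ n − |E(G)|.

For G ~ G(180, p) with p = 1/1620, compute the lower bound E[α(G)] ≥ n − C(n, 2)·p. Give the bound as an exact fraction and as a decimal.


E[|E(G)|] = C(180, 2)·p = 16110 · (1/1620) = 179/18.
E[α(G)] ≥ n − E[|E(G)|] = 180 − 179/18 = 3061/18.
Numerically: ≈ 170.0556.
(This is only a lower bound; the true E[α(G)] may be larger.)

E[α(G)] ≥ 3061/18 ≈ 170.0556.


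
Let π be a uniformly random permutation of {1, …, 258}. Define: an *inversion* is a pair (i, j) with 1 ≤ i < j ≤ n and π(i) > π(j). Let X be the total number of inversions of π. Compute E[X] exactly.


Write X = Σ X_I over the C(258, 2) = 33153 pairs i < j, with X_I the indicator of one inversion.
There are 33153 indicators.
For each fixed pair i < j, the values π(i) and π(j) are two distinct elements of {1, …, 258} in uniformly random order; by symmetry P[π(i) > π(j)] = 1/2.
By linearity: E[X] = 33153 · (1/2) = C(258, 2) · (1/2) = 33153/2 = 33153/2 ≈ 16576.50000.

E[X] = 33153/2 = 16576.50000.


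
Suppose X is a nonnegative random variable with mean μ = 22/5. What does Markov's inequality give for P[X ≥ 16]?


μ = E[X] = 22/5, a = 16.
Markov: P[X ≥ 16] ≤ μ/a = (22/5)/16 = 11/40.
Numerically: ≈ 0.275000.
(Since a = 16 > μ = 4.400000, the bound 11/40 is < 1 and informative.)

P[X ≥ 16] ≤ 11/40 ≈ 0.275000.


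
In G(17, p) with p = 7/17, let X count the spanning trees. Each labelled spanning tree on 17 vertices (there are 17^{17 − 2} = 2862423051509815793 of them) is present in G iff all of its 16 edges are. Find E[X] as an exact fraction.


K_17 has 17^{17 − 2} = 2862423051509815793 labelled spanning trees.
For each such spanning tree H, let X_H = 1 if all 16 edges of H are present in G. Then P[X_H = 1] = p^{16} = (7/17)^{16} = 33232930569601/48661191875666868481.
Summing the indicators: E[X] = Σ_H E[X_H] = 2862423051509815793 · p^{16} = 2862423051509815793 · 33232930569601/48661191875666868481 = 33232930569601/17.
Numerically: E[X] ≈ 1.9549e+12.

E[X] = 2862423051509815793 · (7/17)^{16} = 33232930569601/17 ≈ 1.9549e+12.


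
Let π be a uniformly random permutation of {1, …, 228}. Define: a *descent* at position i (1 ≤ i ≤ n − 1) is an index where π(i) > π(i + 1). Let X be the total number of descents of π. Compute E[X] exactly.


Write X = Σ X_I over i = 1, …, 227, with X_I the indicator of one descent.
There are 227 indicators.
For each fixed i, the pair (π(i), π(i+1)) is a uniformly random ordered pair of distinct values from {1, …, 228}; by symmetry P[π(i) > π(i+1)] = 1/2.
By linearity: E[X] = 227 · (1/2) = (228 − 1) · (1/2) = 227/2 ≈ 113.50000.

E[X] = 227/2 = 113.50000.


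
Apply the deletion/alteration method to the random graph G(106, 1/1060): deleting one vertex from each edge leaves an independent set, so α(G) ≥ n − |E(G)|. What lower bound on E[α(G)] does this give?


E[|E(G)|] = C(106, 2)·p = 5565 · (1/1060) = 21/4.
E[α(G)] ≥ n − E[|E(G)|] = 106 − 21/4 = 403/4.
Numerically: ≈ 100.750000.
(This is only a lower bound; the true E[α(G)] may be larger.)

E[α(G)] ≥ 403/4 ≈ 100.750000.


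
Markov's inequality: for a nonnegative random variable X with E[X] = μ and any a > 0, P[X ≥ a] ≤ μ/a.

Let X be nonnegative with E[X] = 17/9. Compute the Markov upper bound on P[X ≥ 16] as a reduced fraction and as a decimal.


μ = E[X] = 17/9, a = 16.
Markov: P[X ≥ 16] ≤ μ/a = (17/9)/16 = 17/144.
Numerically: ≈ 0.1181.
(Since a = 16 > μ = 1.8889, the bound 17/144 is < 1 and informative.)

P[X ≥ 16] ≤ 17/144 ≈ 0.1181.


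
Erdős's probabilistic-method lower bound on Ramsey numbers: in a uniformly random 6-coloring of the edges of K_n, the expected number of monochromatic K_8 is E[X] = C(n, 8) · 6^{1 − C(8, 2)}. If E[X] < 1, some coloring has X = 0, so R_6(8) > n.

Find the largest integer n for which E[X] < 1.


We need C(n, 8) · 6^{1 − 28} < 1, i.e. C(n, 8) < 6^{28 − 1} = 1023490369077469249536.
Check values of n near the boundary:
  n = 1591: C(1591, 8) = 1000427749141189953870; 1000427749141189953870 < 1023490369077469249536? YES
  n = 1592: C(1592, 8) = 1005480414540892933435; 1005480414540892933435 < 1023490369077469249536? YES
  n = 1593: C(1593, 8) = 1010555394551193970323; 1010555394551193970323 < 1023490369077469249536? YES
  n = 1594: C(1594, 8) = 1015652773590544255167; 1015652773590544255167 < 1023490369077469249536? YES
  n = 1595: C(1595, 8) = 1020772636343363633895; 1020772636343363633895 < 1023490369077469249536? YES
  n = 1596: C(1596, 8) = 1025915067760710553965; 1025915067760710553965 < 1023490369077469249536? NO
  n = 1597: C(1597, 8) = 1031080153060953275445; 1031080153060953275445 < 1023490369077469249536? NO
  n = 1598: C(1598, 8) = 1036267977730442348529; 1036267977730442348529 < 1023490369077469249536? NO
The largest n with C(n, 8) < 1023490369077469249536 is n = 1595 (where E[X] = 113419181815929292655/113721152119718805504 ≈ 0.997345). Hence R_6(8) > 1595, i.e. R_6(8) ≥ 1596.

Largest n = 1595; hence R_6(8) > 1595.


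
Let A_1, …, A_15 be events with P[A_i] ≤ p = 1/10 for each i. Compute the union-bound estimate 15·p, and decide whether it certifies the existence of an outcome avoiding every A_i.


Union bound: P[∪_{i=1}^{15} A_i] ≤ Σ_i P[A_i] ≤ 15·p = 15·(1/10) = 3/2.
Numerically: 3/2 ≈ 1.500.
Is 3/2 < 1? NO.
Since the bound 3/2 is ≥ 1, the union bound is uninformative here; it does NOT by itself certify existence.

15·p = 3/2 ≈ 1.500; existence NOT certified by the union bound.


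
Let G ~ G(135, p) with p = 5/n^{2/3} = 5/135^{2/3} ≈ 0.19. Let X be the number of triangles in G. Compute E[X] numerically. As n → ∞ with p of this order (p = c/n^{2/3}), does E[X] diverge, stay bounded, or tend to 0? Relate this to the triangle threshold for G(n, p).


Number of potential triangles: C(135, 3) = 400995.
Each occurs with probability p³ ≈ (0.19)³ ≈ 6.858711e-03.
By linearity: E[X] = C(135, 3)·p³ ≈ 400995 · 6.858711e-03 ≈ 2750.3086.
Since α = 2/3 < 1, p = c/n^{2/3} ≫ 1/n is above the triangle threshold p ~ 1/n. Asymptotically E[X] ~ (c³/6)·n^{3(1−α)} = (5³/6)·n^{1} → ∞; triangles are abundant w.h.p.

E[X] ≈ 2750.3086; in regime p = Θ(1/n^{2/3}) E[X] diverges (above the triangle threshold p ~ 1/n).


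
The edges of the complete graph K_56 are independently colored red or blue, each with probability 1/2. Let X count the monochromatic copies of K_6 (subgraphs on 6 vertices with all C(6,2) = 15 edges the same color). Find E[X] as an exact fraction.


Let X = Σ_S X_S over the C(56, 6) = 32468436 subsets S of size 6, where X_S = 1 if the K_6 on S is monochromatic.
For a fixed S, the K_6 on S has C(6, 2) = 15 edges. P[all 15 edges red] = (1/2)^15, and likewise for blue, so P[monochromatic] = 2·(1/2)^15 = 2^{1 − 15} = 1/16384.
Summing: E[X] = C(56, 6) · 2^{1 − 15} = 32468436 · 1/16384 = 8117109/4096.
Numerically: E[X] ≈ 1981.716.

E[X] = C(56,6)·2^(1−C(6,2)) = 8117109/4096 ≈ 1981.716.


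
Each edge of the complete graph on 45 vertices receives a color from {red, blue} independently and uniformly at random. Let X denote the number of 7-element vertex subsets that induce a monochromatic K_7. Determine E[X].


Let X = Σ_S X_S over the C(45, 7) = 45379620 subsets S of size 7, where X_S = 1 if the K_7 on S is monochromatic.
For a fixed S, the K_7 on S has C(7, 2) = 21 edges. P[all 21 edges red] = (1/2)^21, and likewise for blue, so P[monochromatic] = 2·(1/2)^21 = 2^{1 − 21} = 1/1048576.
By linearity of expectation: E[X] = C(45, 7) · 2^{1 − 21} = 45379620 · 1/1048576 = 11344905/262144.
Numerically: E[X] ≈ 43.277.

E[X] = C(45,7)·2^(1−C(7,2)) = 11344905/262144 ≈ 43.277.


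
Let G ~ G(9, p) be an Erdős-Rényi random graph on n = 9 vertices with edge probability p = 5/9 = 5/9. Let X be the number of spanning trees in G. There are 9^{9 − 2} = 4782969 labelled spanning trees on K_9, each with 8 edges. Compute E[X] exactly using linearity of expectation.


K_9 has 9^{9 − 2} = 4782969 labelled spanning trees.
For each such spanning tree H, let X_H = 1 if all 8 edges of H are present in G. Then P[X_H = 1] = p^{8} = (5/9)^{8} = 390625/43046721.
Summing the indicators: E[X] = Σ_H E[X_H] = 4782969 · p^{8} = 4782969 · 390625/43046721 = 390625/9.
Numerically: E[X] ≈ 43402.8.

E[X] = 4782969 · (5/9)^{8} = 390625/9 ≈ 43402.8.


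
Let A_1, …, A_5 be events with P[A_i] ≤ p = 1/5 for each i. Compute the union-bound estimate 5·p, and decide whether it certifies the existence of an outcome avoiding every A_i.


Union bound: P[∪_{i=1}^{5} A_i] ≤ Σ_i P[A_i] ≤ 5·p = 5·(1/5) = 1.
Numerically: 1 ≈ 1.0000000.
Is 1 < 1? NO.
Since the bound 1 is ≥ 1, the union bound is uninformative here; it does NOT by itself certify existence.

5·p = 1 ≈ 1.0000000; existence NOT certified by the union bound.


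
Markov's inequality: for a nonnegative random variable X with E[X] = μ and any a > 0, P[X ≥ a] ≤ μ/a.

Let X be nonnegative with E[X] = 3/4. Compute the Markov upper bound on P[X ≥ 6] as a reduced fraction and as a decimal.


μ = E[X] = 3/4, a = 6.
Markov: P[X ≥ 6] ≤ μ/a = (3/4)/6 = 1/8.
Numerically: ≈ 0.12500.
(Since a = 6 > μ = 0.75000, the bound 1/8 is < 1 and informative.)

P[X ≥ 6] ≤ 1/8 ≈ 0.12500.


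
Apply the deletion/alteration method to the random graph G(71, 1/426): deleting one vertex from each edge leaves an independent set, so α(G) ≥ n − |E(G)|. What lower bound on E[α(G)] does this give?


E[|E(G)|] = C(71, 2)·p = 2485 · (1/426) = 35/6.
E[α(G)] ≥ n − E[|E(G)|] = 71 − 35/6 = 391/6.
Numerically: ≈ 65.166667.
(This is only a lower bound; the true E[α(G)] may be larger.)

E[α(G)] ≥ 391/6 ≈ 65.166667.


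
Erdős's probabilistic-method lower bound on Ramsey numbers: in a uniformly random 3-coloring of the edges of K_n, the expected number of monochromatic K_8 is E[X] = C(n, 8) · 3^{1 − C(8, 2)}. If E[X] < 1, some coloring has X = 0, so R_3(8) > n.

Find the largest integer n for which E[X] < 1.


We need C(n, 8) · 3^{1 − 28} < 1, i.e. C(n, 8) < 3^{28 − 1} = 7625597484987.
Check values of n near the boundary:
  n = 155: C(155, 8) = 6876747915675; 6876747915675 < 7625597484987? YES
  n = 156: C(156, 8) = 7248464019225; 7248464019225 < 7625597484987? YES
  n = 157: C(157, 8) = 7637643295425; 7637643295425 < 7625597484987? NO
  n = 158: C(158, 8) = 8044984271181; 8044984271181 < 7625597484987? NO
  n = 159: C(159, 8) = 8471208603429; 8471208603429 < 7625597484987? NO
The largest n with C(n, 8) < 7625597484987 is n = 156 (where E[X] = 805384891025/847288609443 ≈ 0.950544). Hence R_3(8) > 156, i.e. R_3(8) ≥ 157.

Largest n = 156; hence R_3(8) > 156.


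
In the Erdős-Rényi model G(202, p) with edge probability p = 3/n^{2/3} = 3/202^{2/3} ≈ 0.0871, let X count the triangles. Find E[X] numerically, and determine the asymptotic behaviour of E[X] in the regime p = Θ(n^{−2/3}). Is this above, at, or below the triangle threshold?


Number of potential triangles: C(202, 3) = 1353400.
Each occurs with probability p³ ≈ (0.0871)³ ≈ 6.61700e-04.
By linearity: E[X] = C(202, 3)·p³ ≈ 1353400 · 6.61700e-04 ≈ 895.545.
Since α = 2/3 < 1, p = c/n^{2/3} ≫ 1/n is above the triangle threshold p ~ 1/n. Asymptotically E[X] ~ (c³/6)·n^{3(1−α)} = (3³/6)·n^{1} → ∞; triangles are abundant w.h.p.

E[X] ≈ 895.545; in regime p = Θ(1/n^{2/3}) E[X] diverges (above the triangle threshold p ~ 1/n).


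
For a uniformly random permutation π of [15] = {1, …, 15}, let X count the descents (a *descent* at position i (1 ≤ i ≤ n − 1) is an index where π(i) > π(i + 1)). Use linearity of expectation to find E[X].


Write X = Σ X_I over i = 1, …, 14, with X_I the indicator of one descent.
There are 14 indicators.
For each fixed i, the pair (π(i), π(i+1)) is a uniformly random ordered pair of distinct values from {1, …, 15}; by symmetry P[π(i) > π(i+1)] = 1/2.
By linearity: E[X] = 14 · (1/2) = (15 − 1) · (1/2) = 7 ≈ 7.00000.

E[X] = 7 = 7.00000.


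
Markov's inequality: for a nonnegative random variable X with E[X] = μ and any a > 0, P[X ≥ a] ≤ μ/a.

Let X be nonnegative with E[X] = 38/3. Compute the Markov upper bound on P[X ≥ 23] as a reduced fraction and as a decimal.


μ = E[X] = 38/3, a = 23.
Markov: P[X ≥ 23] ≤ μ/a = (38/3)/23 = 38/69.
Numerically: ≈ 0.550725.
(Since a = 23 > μ = 12.666667, the bound 38/69 is < 1 and informative.)

P[X ≥ 23] ≤ 38/69 ≈ 0.550725.


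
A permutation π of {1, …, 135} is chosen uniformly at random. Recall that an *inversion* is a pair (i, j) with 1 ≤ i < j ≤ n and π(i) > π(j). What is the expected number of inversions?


Write X = Σ X_I over the C(135, 2) = 9045 pairs i < j, with X_I the indicator of one inversion.
There are 9045 indicators.
For each fixed pair i < j, the values π(i) and π(j) are two distinct elements of {1, …, 135} in uniformly random order; by symmetry P[π(i) > π(j)] = 1/2.
By linearity: E[X] = 9045 · (1/2) = C(135, 2) · (1/2) = 9045/2 = 9045/2 ≈ 4522.500.

E[X] = 9045/2 = 4522.500.


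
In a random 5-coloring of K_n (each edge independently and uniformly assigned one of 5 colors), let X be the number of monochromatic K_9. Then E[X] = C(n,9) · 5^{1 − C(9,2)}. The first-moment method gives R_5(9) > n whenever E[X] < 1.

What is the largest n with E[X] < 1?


We need C(n, 9) · 5^{1 − 36} < 1, i.e. C(n, 9) < 5^{36 − 1} = 2910383045673370361328125.
Check values of n near the boundary:
  n = 2166: C(2166, 9) = 2844037944203015677277940; 2844037944203015677277940 < 2910383045673370361328125? YES
  n = 2167: C(2167, 9) = 2855899084841489792706810; 2855899084841489792706810 < 2910383045673370361328125? YES
  n = 2168: C(2168, 9) = 2867804175977929537095120; 2867804175977929537095120 < 2910383045673370361328125? YES
  n = 2169: C(2169, 9) = 2879753360044504243499683; 2879753360044504243499683 < 2910383045673370361328125? YES
  n = 2170: C(2170, 9) = 2891746779868845075610510; 2891746779868845075610510 < 2910383045673370361328125? YES
  n = 2171: C(2171, 9) = 2903784578674959601827205; 2903784578674959601827205 < 2910383045673370361328125? YES
  n = 2172: C(2172, 9) = 2915866900084148060642020; 2915866900084148060642020 < 2910383045673370361328125? NO
  n = 2173: C(2173, 9) = 2927993888115921319674265; 2927993888115921319674265 < 2910383045673370361328125? NO
  n = 2174: C(2174, 9) = 2940165687188920530702934; 2940165687188920530702934 < 2910383045673370361328125? NO
The largest n with C(n, 9) < 2910383045673370361328125 is n = 2171 (where E[X] = 580756915734991920365441/582076609134674072265625 ≈ 0.99773). Hence R_5(9) > 2171, i.e. R_5(9) ≥ 2172.

Largest n = 2171; hence R_5(9) > 2171.


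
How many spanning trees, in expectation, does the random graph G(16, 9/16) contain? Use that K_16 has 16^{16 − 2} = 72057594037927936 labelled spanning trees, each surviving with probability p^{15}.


K_16 has 16^{16 − 2} = 72057594037927936 labelled spanning trees.
For each such spanning tree H, let X_H = 1 if all 15 edges of H are present in G. Then P[X_H = 1] = p^{15} = (9/16)^{15} = 205891132094649/1152921504606846976.
By linearity: E[X] = Σ_H E[X_H] = 72057594037927936 · p^{15} = 72057594037927936 · 205891132094649/1152921504606846976 = 205891132094649/16.
Numerically: E[X] ≈ 1.2868e+13.

E[X] = 72057594037927936 · (9/16)^{15} = 205891132094649/16 ≈ 1.2868e+13.


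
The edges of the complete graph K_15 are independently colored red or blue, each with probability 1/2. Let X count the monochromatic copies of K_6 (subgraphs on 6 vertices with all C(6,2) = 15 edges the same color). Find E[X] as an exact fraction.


Let X = Σ_S X_S over the C(15, 6) = 5005 subsets S of size 6, where X_S = 1 if the K_6 on S is monochromatic.
For a fixed S, the K_6 on S has C(6, 2) = 15 edges. P[all 15 edges red] = (1/2)^15, and likewise for blue, so P[monochromatic] = 2·(1/2)^15 = 2^{1 − 15} = 1/16384.
By linearity of expectation: E[X] = C(15, 6) · 2^{1 − 15} = 5005 · 1/16384 = 5005/16384.
Numerically: E[X] ≈ 0.30548.

E[X] = C(15,6)·2^(1−C(6,2)) = 5005/16384 ≈ 0.30548.


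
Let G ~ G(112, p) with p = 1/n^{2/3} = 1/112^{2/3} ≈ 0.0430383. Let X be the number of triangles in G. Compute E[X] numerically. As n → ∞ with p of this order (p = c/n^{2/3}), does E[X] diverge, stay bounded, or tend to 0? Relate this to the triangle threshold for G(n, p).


Number of potential triangles: C(112, 3) = 227920.
Each occurs with probability p³ ≈ (0.0430383)³ ≈ 7.97193878e-05.
By linearity: E[X] = C(112, 3)·p³ ≈ 227920 · 7.97193878e-05 ≈ 18.169643.
Since α = 2/3 < 1, p = c/n^{2/3} ≫ 1/n is above the triangle threshold p ~ 1/n. Asymptotically E[X] ~ (c³/6)·n^{3(1−α)} = (1³/6)·n^{1} → ∞; triangles are abundant w.h.p.

E[X] ≈ 18.169643; in regime p = Θ(1/n^{2/3}) E[X] diverges (above the triangle threshold p ~ 1/n).


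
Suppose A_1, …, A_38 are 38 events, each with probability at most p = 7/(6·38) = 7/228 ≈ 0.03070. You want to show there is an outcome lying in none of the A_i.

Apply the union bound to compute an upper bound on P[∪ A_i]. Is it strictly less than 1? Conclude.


Union bound: P[∪_{i=1}^{38} A_i] ≤ Σ_i P[A_i] ≤ 38·p = 38·(7/228) = 7/6.
Numerically: 7/6 ≈ 1.16667.
Is 7/6 < 1? NO.
Since the bound 7/6 is ≥ 1, the union bound is uninformative here; it does NOT by itself certify existence.

38·p = 7/6 ≈ 1.16667; existence NOT certified by the union bound.


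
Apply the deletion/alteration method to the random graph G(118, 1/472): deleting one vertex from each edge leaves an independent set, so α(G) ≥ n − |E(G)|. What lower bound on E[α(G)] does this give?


E[|E(G)|] = C(118, 2)·p = 6903 · (1/472) = 117/8.
E[α(G)] ≥ n − E[|E(G)|] = 118 − 117/8 = 827/8.
Numerically: ≈ 103.375000.
(This is only a lower bound; the true E[α(G)] may be larger.)

E[α(G)] ≥ 827/8 ≈ 103.375000.


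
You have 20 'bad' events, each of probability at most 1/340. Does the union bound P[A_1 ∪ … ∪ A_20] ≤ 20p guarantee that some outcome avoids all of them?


Union bound: P[∪_{i=1}^{20} A_i] ≤ Σ_i P[A_i] ≤ 20·p = 20·(1/340) = 1/17.
Numerically: 1/17 ≈ 0.058824.
Is 1/17 < 1? YES.
Since P[∪ A_i] ≤ 1/17 < 1, the complement has P[∩ A_i^c] ≥ 1 − 1/17 = 16/17 > 0, so some outcome avoids every A_i.

20·p = 1/17 ≈ 0.058824; existence CERTIFIED by the union bound.


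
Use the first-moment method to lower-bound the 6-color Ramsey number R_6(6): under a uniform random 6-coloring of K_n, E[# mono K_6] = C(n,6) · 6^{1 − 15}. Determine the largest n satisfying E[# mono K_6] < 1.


We need C(n, 6) · 6^{1 − 15} < 1, i.e. C(n, 6) < 6^{15 − 1} = 78364164096.
Check values of n near the boundary:
  n = 194: C(194, 6) = 68482017072; 68482017072 < 78364164096? YES
  n = 195: C(195, 6) = 70656049360; 70656049360 < 78364164096? YES
  n = 196: C(196, 6) = 72887293024; 72887293024 < 78364164096? YES
  n = 197: C(197, 6) = 75176946208; 75176946208 < 78364164096? YES
  n = 198: C(198, 6) = 77526225777; 77526225777 < 78364164096? YES
  n = 199: C(199, 6) = 79936367511; 79936367511 < 78364164096? NO
  n = 200: C(200, 6) = 82408626300; 82408626300 < 78364164096? NO
  n = 201: C(201, 6) = 84944276340; 84944276340 < 78364164096? NO
The largest n with C(n, 6) < 78364164096 is n = 198 (where E[X] = 25842075259/26121388032 ≈ 0.9893). Hence R_6(6) > 198, i.e. R_6(6) ≥ 199.

Largest n = 198; hence R_6(6) > 198.


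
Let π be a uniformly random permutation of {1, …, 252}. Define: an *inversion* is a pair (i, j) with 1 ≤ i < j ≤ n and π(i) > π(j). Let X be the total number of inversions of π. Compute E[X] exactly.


Write X = Σ X_I over the C(252, 2) = 31626 pairs i < j, with X_I the indicator of one inversion.
There are 31626 indicators.
For each fixed pair i < j, the values π(i) and π(j) are two distinct elements of {1, …, 252} in uniformly random order; by symmetry P[π(i) > π(j)] = 1/2.
By linearity: E[X] = 31626 · (1/2) = C(252, 2) · (1/2) = 31626/2 = 15813 ≈ 15813.00000.

E[X] = 15813 = 15813.00000.


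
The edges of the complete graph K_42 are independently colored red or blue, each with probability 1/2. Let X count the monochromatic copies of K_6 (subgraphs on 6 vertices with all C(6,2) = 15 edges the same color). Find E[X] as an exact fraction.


Let X = Σ_S X_S over the C(42, 6) = 5245786 subsets S of size 6, where X_S = 1 if the K_6 on S is monochromatic.
For a fixed S, the K_6 on S has C(6, 2) = 15 edges. P[all 15 edges red] = (1/2)^15, and likewise for blue, so P[monochromatic] = 2·(1/2)^15 = 2^{1 − 15} = 1/16384.
By linearity of expectation: E[X] = C(42, 6) · 2^{1 − 15} = 5245786 · 1/16384 = 2622893/8192.
Numerically: E[X] ≈ 320.177368.

E[X] = C(42,6)·2^(1−C(6,2)) = 2622893/8192 ≈ 320.177368.


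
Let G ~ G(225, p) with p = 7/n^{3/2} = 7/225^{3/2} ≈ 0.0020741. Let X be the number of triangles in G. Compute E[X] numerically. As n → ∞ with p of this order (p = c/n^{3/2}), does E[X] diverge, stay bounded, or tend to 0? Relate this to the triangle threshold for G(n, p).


Number of potential triangles: C(225, 3) = 1873200.
Each occurs with probability p³ ≈ (0.0020741)³ ≈ 8.9222171e-09.
By linearity: E[X] = C(225, 3)·p³ ≈ 1873200 · 8.9222171e-09 ≈ 0.01671.
Since α = 3/2 > 1, p = c/n^{3/2} = o(1/n) is below the triangle threshold p ~ 1/n. Asymptotically E[X] ~ (c³/6)·n^{3(1−α)} = (7³/6)·n^{-1.5} → 0, so by Markov's inequality G has no triangles w.h.p.

E[X] ≈ 0.01671; in regime p = Θ(1/n^{3/2}) E[X] tends to 0 (below the triangle threshold p ~ 1/n).


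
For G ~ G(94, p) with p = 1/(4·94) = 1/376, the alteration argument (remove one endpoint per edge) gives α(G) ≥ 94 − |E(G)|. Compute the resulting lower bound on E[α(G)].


E[|E(G)|] = C(94, 2)·p = 4371 · (1/376) = 93/8.
E[α(G)] ≥ n − E[|E(G)|] = 94 − 93/8 = 659/8.
Numerically: ≈ 82.3750.
(This is only a lower bound; the true E[α(G)] may be larger.)

E[α(G)] ≥ 659/8 ≈ 82.3750.


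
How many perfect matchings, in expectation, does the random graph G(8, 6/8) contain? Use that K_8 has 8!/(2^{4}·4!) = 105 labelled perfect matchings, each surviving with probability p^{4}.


K_8 has 8!/(2^{4}·4!) = 105 labelled perfect matchings.
For each such perfect matching H, let X_H = 1 if all 4 edges of H are present in G. Then P[X_H = 1] = p^{4} = (3/4)^{4} = 81/256.
Summing the indicators: E[X] = Σ_H E[X_H] = 105 · p^{4} = 105 · 81/256 = 8505/256.
Numerically: E[X] ≈ 33.22.

E[X] = 105 · (3/4)^{4} = 8505/256 ≈ 33.22.


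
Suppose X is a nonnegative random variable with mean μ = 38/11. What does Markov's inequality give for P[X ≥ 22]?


μ = E[X] = 38/11, a = 22.
Markov: P[X ≥ 22] ≤ μ/a = (38/11)/22 = 19/121.
Numerically: ≈ 0.157.
(Since a = 22 > μ = 3.455, the bound 19/121 is < 1 and informative.)

P[X ≥ 22] ≤ 19/121 ≈ 0.157.


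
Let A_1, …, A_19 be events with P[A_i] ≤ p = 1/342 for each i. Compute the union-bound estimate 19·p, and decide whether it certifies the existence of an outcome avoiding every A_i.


Union bound: P[∪_{i=1}^{19} A_i] ≤ Σ_i P[A_i] ≤ 19·p = 19·(1/342) = 1/18.
Numerically: 1/18 ≈ 0.05556.
Is 1/18 < 1? YES.
Since P[∪ A_i] ≤ 1/18 < 1, the complement has P[∩ A_i^c] ≥ 1 − 1/18 = 17/18 > 0, so some outcome avoids every A_i.

19·p = 1/18 ≈ 0.05556; existence CERTIFIED by the union bound.


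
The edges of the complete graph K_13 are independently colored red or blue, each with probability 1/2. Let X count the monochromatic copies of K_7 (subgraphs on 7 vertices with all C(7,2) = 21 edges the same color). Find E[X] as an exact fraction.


Let X = Σ_S X_S over the C(13, 7) = 1716 subsets S of size 7, where X_S = 1 if the K_7 on S is monochromatic.
For a fixed S, the K_7 on S has C(7, 2) = 21 edges. P[all 21 edges red] = (1/2)^21, and likewise for blue, so P[monochromatic] = 2·(1/2)^21 = 2^{1 − 21} = 1/1048576.
By linearity: E[X] = C(13, 7) · 2^{1 − 21} = 1716 · 1/1048576 = 429/262144.
Numerically: E[X] ≈ 0.00164.

E[X] = C(13,7)·2^(1−C(7,2)) = 429/262144 ≈ 0.00164.


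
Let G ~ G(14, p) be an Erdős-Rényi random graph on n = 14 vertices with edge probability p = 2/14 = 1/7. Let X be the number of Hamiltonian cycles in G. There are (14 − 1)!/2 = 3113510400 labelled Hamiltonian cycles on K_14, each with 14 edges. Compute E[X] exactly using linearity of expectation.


K_14 has (14 − 1)!/2 = 3113510400 labelled Hamiltonian cycles.
For each such Hamiltonian cycle H, let X_H = 1 if all 14 edges of H are present in G. Then P[X_H = 1] = p^{14} = (1/7)^{14} = 1/678223072849.
By linearity of expectation: E[X] = Σ_H E[X_H] = 3113510400 · p^{14} = 3113510400 · 1/678223072849 = 444787200/96889010407.
Numerically: E[X] ≈ 0.0045907.

E[X] = 3113510400 · (1/7)^{14} = 444787200/96889010407 ≈ 0.0045907.


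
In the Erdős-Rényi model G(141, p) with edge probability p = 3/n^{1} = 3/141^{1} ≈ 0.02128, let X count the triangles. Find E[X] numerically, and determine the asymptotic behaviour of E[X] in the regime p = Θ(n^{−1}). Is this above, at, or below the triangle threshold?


Number of potential triangles: C(141, 3) = 457310.
Each occurs with probability p³ ≈ (0.02128)³ ≈ 9.631777e-06.
By linearity: E[X] = C(141, 3)·p³ ≈ 457310 · 9.631777e-06 ≈ 4.4047.
Here α = 1, so p = 3/n is exactly at the triangle threshold p ~ 1/n. Asymptotically E[X] → c³/6 = 3³/6 = 9/2 ≈ 4.5000, a bounded constant. In this regime the triangle count is asymptotically Poisson(c³/6).

E[X] ≈ 4.4047; in regime p = Θ(1/n^{1}) E[X] stays bounded (at the triangle threshold p ~ 1/n).


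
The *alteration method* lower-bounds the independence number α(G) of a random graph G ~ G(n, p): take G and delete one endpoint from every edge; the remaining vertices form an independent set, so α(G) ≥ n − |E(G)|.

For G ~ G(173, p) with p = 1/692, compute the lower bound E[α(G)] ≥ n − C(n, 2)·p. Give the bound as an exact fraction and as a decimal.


E[|E(G)|] = C(173, 2)·p = 14878 · (1/692) = 43/2.
E[α(G)] ≥ n − E[|E(G)|] = 173 − 43/2 = 303/2.
Numerically: ≈ 151.500.
(This is only a lower bound; the true E[α(G)] may be larger.)

E[α(G)] ≥ 303/2 ≈ 151.500.


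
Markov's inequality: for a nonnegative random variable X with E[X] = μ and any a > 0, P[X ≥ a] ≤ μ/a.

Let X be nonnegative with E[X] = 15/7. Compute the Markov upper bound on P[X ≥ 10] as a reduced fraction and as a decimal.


μ = E[X] = 15/7, a = 10.
Markov: P[X ≥ 10] ≤ μ/a = (15/7)/10 = 3/14.
Numerically: ≈ 0.21429.
(Since a = 10 > μ = 2.14286, the bound 3/14 is < 1 and informative.)

P[X ≥ 10] ≤ 3/14 ≈ 0.21429.


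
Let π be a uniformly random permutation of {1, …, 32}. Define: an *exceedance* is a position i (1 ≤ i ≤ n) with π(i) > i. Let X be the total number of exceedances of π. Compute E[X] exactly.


Write X = Σ_{i=1}^{32} X_i, where X_i = 1_{π(i) > i}.
For each fixed i, π(i) is uniform over {1, …, 32} (marginal of a uniform permutation), so P[π(i) > i] = (n − i)/n. Summing: Σ_{i=1}^{32} (n − i)/n = (0 + 1 + … + 31)/32 = 32(32 − 1)/(2·32) = (32 − 1)/2.
Hence E[X] = Σ_{i=1}^{32} (32 − i)/32 = 31/2 ≈ 15.500.

E[X] = 31/2 = 15.500.
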